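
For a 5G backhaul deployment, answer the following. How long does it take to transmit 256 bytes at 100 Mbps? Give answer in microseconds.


Given: packet = 256 bytes, bandwidth = 100 Mbps
Packet in bits = 256 * 8 = 2048 bits
Bandwidth = 100 * 10^6 = 100000000 bps
Time = 2048 / 100000000 seconds
Time in us = 2048 * 10^6 / 100000000 = 20.48

20.48


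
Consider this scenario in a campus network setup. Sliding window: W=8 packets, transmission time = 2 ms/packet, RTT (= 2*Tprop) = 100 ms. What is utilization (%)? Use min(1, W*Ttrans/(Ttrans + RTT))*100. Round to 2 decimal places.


Given: W = 8, Ttrans = 2 ms, RTT = 100 ms (= 2 * Tprop, Tprop = 50 ms)
Cycle time = Ttrans + RTT = 2 + 100 = 102 ms (first packet sent until its ACK returns)
W * Ttrans = 8 * 2 = 16 ms of sending per cycle
W * Ttrans / (Ttrans + RTT) = 16 / 102 = 0.156863
U = min(1, 0.156863) = 0.156863
U% = 15.69%

15.69


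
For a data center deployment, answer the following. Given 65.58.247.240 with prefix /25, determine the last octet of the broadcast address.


Given: IP = 65.58.247.240, prefix = /25
Host bits = 32 - 25 = 7
Network last octet = 240 AND mask = 128
Host part size = 2^7 - 1 = 127
Broadcast last octet = 128 OR 127 = 255

255


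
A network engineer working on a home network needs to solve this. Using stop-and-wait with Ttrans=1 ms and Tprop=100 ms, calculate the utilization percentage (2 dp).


Given: Ttrans = 1 ms, Tprop = 100 ms
RTT = 2 * Tprop = 2 * 100 = 200 ms
U = Ttrans / (Ttrans + RTT)
U = 1 / (1 + 200)
U = 1 / 201 = 0.004975
U% = 0.50%

0.50


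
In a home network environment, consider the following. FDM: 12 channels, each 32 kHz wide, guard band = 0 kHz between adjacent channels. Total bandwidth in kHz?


Given: 12 channels, 32 kHz each, guard = 0 kHz
Channel bandwidth = 12 * 32 = 384 kHz
Guard bands = 11 gaps * 0 kHz = 0 kHz
Total = 384 + 0 = 384 kHz

384


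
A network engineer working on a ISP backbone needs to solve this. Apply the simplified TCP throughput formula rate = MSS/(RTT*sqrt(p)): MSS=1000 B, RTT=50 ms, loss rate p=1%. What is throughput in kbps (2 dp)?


Given: MSS = 1000 bytes, RTT = 50 ms, loss = 1%
RTT in seconds = 50 / 1000 = 0.05
Loss rate = 1% = 0.01
sqrt(loss) = sqrt(0.01) = 0.1
Throughput (bytes/s) = 1000 / (0.05 * 0.1) = 200000.0000
Throughput (kbps) = 200000.0000 * 8 / 1000 = 1600.000000 -> 1600.00 kbps (2 dp)

1600.00


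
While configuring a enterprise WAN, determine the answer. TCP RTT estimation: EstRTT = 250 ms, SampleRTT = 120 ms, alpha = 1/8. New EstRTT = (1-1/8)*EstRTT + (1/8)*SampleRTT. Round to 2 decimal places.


Given: EstRTT = 250 ms, SampleRTT = 120 ms, alpha = 1/8
New EstRTT = (1 - alpha) * EstRTT + alpha * SampleRTT
(7/8) * 250 = 218.75
(1/8) * 120 = 15
New EstRTT = 218.75 + 15 = 233.75 ms -> 233.75 ms (2 dp)

233.75


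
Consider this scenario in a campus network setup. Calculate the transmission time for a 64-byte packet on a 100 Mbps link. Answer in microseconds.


Given: packet = 64 bytes, bandwidth = 100 Mbps
Packet in bits = 64 * 8 = 512 bits
Bandwidth = 100 * 10^6 = 100000000 bps
Time = 512 / 100000000 seconds
Time in us = 512 * 10^6 / 100000000 = 5.12

5.12


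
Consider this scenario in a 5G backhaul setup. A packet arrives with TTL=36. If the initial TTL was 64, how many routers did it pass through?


Given: initial TTL = 64, received TTL = 36
Hops = initial TTL - received TTL
Hops = 64 - 36 = 28

28


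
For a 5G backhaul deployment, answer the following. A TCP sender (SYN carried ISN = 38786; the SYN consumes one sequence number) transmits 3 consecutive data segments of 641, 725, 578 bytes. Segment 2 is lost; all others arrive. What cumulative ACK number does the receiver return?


SYN uses sequence number 38786; first data byte = ISN + 1 = 38787.
Segment 1: SEQ = 38787, len = 641 B, covers [38787, 39427]
Segment 2: SEQ = 39428, len = 725 B, covers [39428, 40152] [LOST]
Segment 3: SEQ = 40153, len = 578 B, covers [40153, 40730]
In-order data received: bytes [38787, 39427] (segments 1..1).
Segment 2 missing -> gap begins at byte 39428; later segments buffered out of order.
Cumulative ACK = next expected in-order byte = 38787 + 641 = 39428

39428


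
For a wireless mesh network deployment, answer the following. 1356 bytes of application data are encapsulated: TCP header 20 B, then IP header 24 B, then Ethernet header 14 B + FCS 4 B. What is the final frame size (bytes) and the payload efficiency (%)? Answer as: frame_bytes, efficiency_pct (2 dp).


TCP segment = 1356 + 20 = 1376 B
IP packet = 1376 + 24 = 1400 B
Ethernet frame = 1400 + 14 + 4 = 1418 B
Efficiency = app / frame = 1356 / 1418 = 0.956276 = 95.6276% -> 95.63% (2 dp)

1418, 95.63


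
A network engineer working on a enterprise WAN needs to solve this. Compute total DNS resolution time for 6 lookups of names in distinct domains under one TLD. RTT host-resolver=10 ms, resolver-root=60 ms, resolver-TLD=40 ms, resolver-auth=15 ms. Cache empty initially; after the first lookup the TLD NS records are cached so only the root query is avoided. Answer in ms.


Lookup 1 (cold cache): local + root + TLD + auth = 10 + 60 + 40 + 15 = 125 ms
Lookups 2..6 (TLD NS cached -> skip root; new domain -> still ask TLD and auth): local + TLD + auth = 10 + 40 + 15 = 65 ms each
Remaining 5 lookups: 5 * 65 = 325 ms
Total = 125 + 325 = 450 ms

450


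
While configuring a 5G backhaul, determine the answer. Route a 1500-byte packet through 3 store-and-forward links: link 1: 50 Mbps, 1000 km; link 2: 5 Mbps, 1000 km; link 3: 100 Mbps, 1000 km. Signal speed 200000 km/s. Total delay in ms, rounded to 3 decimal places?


Packet = 1500 bytes = 12000 bits. Store-and-forward: sum (t_trans + t_prop) per link.
Link 1: t_trans = 12000/(50*10^6) s = 0.2400 ms; t_prop = 1000/200000 s = 5.0000 ms; subtotal = 5.2400 ms
Link 2: t_trans = 12000/(5*10^6) s = 2.4000 ms; t_prop = 1000/200000 s = 5.0000 ms; subtotal = 7.4000 ms
Link 3: t_trans = 12000/(100*10^6) s = 0.1200 ms; t_prop = 1000/200000 s = 5.0000 ms; subtotal = 5.1200 ms
End-to-end = 5.2400 + 7.4000 + 5.1200 = 17.7600 ms -> 17.760 ms (3 dp)

17.760


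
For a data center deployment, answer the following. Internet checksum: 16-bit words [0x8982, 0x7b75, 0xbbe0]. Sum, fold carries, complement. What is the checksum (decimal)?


Given words: [0x8982, 0x7b75, 0xbbe0]
Step 1: Sum all words
Raw sum = 35202 + 31605 + 48096 = 114903
Step 2: Fold carry: (49367 + 1) = 49368
One's complement = ~49368 & 0xFFFF = 16167

16167


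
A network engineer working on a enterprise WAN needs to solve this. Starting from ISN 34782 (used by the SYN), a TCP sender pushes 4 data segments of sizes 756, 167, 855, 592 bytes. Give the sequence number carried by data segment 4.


The SYN occupies sequence number ISN = 34782, so the first data byte is ISN + 1 = 34783.
SEQ of data segment i = (ISN + 1) + sum of payload sizes of segments 1..i-1.
Segment 1: SEQ = 34783, payload = 756 bytes
Segment 2: SEQ = 35539, payload = 167 bytes
Segment 3: SEQ = 35706, payload = 855 bytes
Segment 4: SEQ = 36561, payload = 592 bytes
SEQ of segment 4 = 34783 + 756 + 167 + 855 = 36561

36561


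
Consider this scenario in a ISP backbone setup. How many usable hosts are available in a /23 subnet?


Given: subnet mask /23
Host bits = 32 - 23 = 9
Total addresses = 2^9 = 512
Usable hosts = 512 - 2 (network + broadcast) = 510

510


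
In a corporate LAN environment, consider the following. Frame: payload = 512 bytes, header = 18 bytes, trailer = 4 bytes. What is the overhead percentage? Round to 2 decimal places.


Given: payload = 512 B, header = 18 B, trailer = 4 B
Overhead bytes = header + trailer = 18 + 4 = 22
Total frame = payload + overhead = 512 + 22 = 534
Overhead % = 22 / 534 * 100 = 4.1199% -> 4.12% (2 dp)

4.12


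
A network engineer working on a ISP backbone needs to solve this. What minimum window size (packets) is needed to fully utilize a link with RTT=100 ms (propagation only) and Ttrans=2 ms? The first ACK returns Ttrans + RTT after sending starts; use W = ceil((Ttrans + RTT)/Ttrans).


Given: Ttrans = 2 ms, RTT = 100 ms (= 2 * Tprop, Tprop = 50 ms)
Time until first ACK returns = Ttrans + RTT = 2 + 100 = 102 ms
Need W * Ttrans >= Ttrans + RTT  ->  W >= (Ttrans + RTT) / Ttrans
(Ttrans + RTT) / Ttrans = 102 / 2 = 51
W_min = ceil(51) = 51

51


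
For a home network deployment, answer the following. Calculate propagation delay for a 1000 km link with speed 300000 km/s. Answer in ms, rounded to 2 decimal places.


Given: distance = 1000 km, speed = 300000 km/s
Delay = distance / speed = 1000 / 300000 seconds
Delay in ms = 1000 * 1000 / 300000
Delay = 3.3333 ms
Rounded to 2 dp = 3.33 ms

3.33


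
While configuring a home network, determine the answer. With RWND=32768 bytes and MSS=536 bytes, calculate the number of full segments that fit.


Given: RWND = 32768 bytes, MSS = 536 bytes
Full segments = floor(RWND / MSS)
Full segments = floor(32768 / 536)
Full segments = floor(61.1343) = 61

61


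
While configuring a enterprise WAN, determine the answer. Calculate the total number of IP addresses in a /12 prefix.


Given: CIDR prefix /12
Host bits = 32 - 12 = 20
Total addresses = 2^20 = 1048576

1048576


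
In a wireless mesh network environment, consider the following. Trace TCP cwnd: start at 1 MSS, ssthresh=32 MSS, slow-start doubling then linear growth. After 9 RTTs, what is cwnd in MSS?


RTT 0: cwnd = 1 MSS (initial)
RTT 1: cwnd = 2 MSS (slow start, doubled)
RTT 2: cwnd = 4 MSS (slow start, doubled)
RTT 3: cwnd = 8 MSS (slow start, doubled)
RTT 4: cwnd = 16 MSS (slow start, doubled)
RTT 5: cwnd = 32 MSS (slow start, doubled)
RTT 6: cwnd = 33 MSS (congestion avoidance, +1)
RTT 7: cwnd = 34 MSS (congestion avoidance, +1)
RTT 8: cwnd = 35 MSS (congestion avoidance, +1)
RTT 9: cwnd = 36 MSS (congestion avoidance, +1)

36


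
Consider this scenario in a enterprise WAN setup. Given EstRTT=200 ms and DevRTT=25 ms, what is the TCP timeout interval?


Given: EstRTT = 200 ms, DevRTT = 25 ms
Timeout = EstRTT + 4 * DevRTT
4 * DevRTT = 4 * 25 = 100
Timeout = 200 + 100 = 300 ms

300


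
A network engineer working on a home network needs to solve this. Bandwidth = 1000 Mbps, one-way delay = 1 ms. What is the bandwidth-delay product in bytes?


Given: bandwidth = 1000 Mbps, delay = 1 ms
BDP in bits = 1000 * 10^6 * 1 / 1000
BDP in bits = 1000000
BDP in bytes = 1000000 / 8 = 125000

125000


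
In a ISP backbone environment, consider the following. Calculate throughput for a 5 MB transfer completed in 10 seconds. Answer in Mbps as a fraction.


Given: file = 5 MB, time = 10 s
File in Mb = 5 * 8 = 40 Mb
Throughput = 40 / 10 Mbps
Throughput = 4 Mbps

4


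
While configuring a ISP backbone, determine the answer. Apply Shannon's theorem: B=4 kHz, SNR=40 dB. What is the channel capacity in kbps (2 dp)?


Given: B = 4 kHz, SNR = 40 dB
SNR linear = 10^(40/10) = 10000
1 + SNR = 10001
log2(10001) = 13.2878566418
C = 4 * 1000 * 13.2878566418 = 53151.4266 bps
C = 53.151427 kbps -> 53.15 kbps (2 dp)

53.15


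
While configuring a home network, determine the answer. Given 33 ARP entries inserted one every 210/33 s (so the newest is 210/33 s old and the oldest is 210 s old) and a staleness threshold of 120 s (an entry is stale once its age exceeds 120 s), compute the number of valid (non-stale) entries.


Ages are k * 210/33 s for k = 1..33 (spacing = 6.3636 s).
Entry k is valid iff k * 210/33 <= 120 iff k <= 33 * 120 / 210 = 18.8571
n_valid = floor(18.8571) = 18
(n_stale = 33 - 18 = 15)

18


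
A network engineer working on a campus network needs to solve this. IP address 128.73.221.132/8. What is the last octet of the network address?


Given: IP = 128.73.221.132, prefix = /8
Subnet mask = 255.0.0.0
Last octet of IP: 132
Last octet of mask: 0
Network last octet = 132 AND 0 = 0

0


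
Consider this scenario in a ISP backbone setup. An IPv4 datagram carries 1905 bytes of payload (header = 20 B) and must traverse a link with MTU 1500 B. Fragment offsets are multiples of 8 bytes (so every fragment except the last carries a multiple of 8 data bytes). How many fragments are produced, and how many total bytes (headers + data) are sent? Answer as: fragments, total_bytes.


Max data per non-final fragment = floor((MTU - header)/8)*8 = floor((1500 - 20)/8)*8 = floor(1480/8)*8 = 1480 B
Final fragment needs no 8-byte alignment: it can carry up to MTU - header = 1480 B
Non-final fragments needed = ceil((payload - 1480) / 1480) = ceil(425/1480) = ceil(0.2872) = 1
Number of fragments = 1 + 1 = 2
Fragment sizes (data): 1 * 1480 B + 425 B (last, 425 <= 1480 OK)
Total bytes sent = payload + n_frags * header = 1905 + 2*20 = 1905 + 40 = 1945 B

2, 1945


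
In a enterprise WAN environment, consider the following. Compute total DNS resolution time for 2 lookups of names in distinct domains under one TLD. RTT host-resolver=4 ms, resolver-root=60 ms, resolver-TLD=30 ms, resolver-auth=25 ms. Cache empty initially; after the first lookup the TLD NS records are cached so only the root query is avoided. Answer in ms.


Lookup 1 (cold cache): local + root + TLD + auth = 4 + 60 + 30 + 25 = 119 ms
Lookups 2..2 (TLD NS cached -> skip root; new domain -> still ask TLD and auth): local + TLD + auth = 4 + 30 + 25 = 59 ms each
Remaining 1 lookups: 1 * 59 = 59 ms
Total = 119 + 59 = 178 ms

178


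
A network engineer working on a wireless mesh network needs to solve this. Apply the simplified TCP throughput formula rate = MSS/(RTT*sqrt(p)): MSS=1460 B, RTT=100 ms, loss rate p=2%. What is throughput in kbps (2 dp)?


Given: MSS = 1460 bytes, RTT = 100 ms, loss = 2%
RTT in seconds = 100 / 1000 = 0.1
Loss rate = 2% = 0.02
sqrt(loss) = sqrt(0.02) = 0.141421356237
Throughput (bytes/s) = 1460 / (0.1 * 0.141421356237) = 103237.5901
Throughput (kbps) = 103237.5901 * 8 / 1000 = 825.900720 -> 825.90 kbps (2 dp)

825.90


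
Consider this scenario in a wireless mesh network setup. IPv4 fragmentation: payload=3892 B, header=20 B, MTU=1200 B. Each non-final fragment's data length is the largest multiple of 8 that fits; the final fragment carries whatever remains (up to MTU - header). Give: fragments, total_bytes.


Max data per non-final fragment = floor((MTU - header)/8)*8 = floor((1200 - 20)/8)*8 = floor(1180/8)*8 = 1176 B
Final fragment needs no 8-byte alignment: it can carry up to MTU - header = 1180 B
Non-final fragments needed = ceil((payload - 1180) / 1176) = ceil(2712/1176) = ceil(2.3061) = 3
Number of fragments = 3 + 1 = 4
Fragment sizes (data): 3 * 1176 B + 364 B (last, 364 <= 1180 OK)
Total bytes sent = payload + n_frags * header = 3892 + 4*20 = 3892 + 80 = 3972 B

4, 3972


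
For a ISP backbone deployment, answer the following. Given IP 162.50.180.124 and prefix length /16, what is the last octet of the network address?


Given: IP = 162.50.180.124, prefix = /16
Subnet mask = 255.255.0.0
Last octet of IP: 124
Last octet of mask: 0
Network last octet = 124 AND 0 = 0

0


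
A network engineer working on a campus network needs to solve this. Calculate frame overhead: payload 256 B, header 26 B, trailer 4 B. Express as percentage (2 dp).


Given: payload = 256 B, header = 26 B, trailer = 4 B
Overhead bytes = header + trailer = 26 + 4 = 30
Total frame = payload + overhead = 256 + 30 = 286
Overhead % = 30 / 286 * 100 = 10.4895% -> 10.49% (2 dp)

10.49


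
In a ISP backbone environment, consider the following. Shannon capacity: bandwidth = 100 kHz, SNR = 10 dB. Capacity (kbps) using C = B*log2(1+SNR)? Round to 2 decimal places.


Given: B = 100 kHz, SNR = 10 dB
SNR linear = 10^(10/10) = 10
1 + SNR = 11
log2(11) = 3.4594316186
C = 100 * 1000 * 3.4594316186 = 345943.1619 bps
C = 345.943162 kbps -> 345.94 kbps (2 dp)

345.94


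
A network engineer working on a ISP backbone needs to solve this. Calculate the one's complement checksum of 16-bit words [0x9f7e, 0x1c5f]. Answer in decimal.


Given words: [0x9f7e, 0x1c5f]
Step 1: Sum all words
Raw sum = 40830 + 7263 = 48093
One's complement = ~48093 & 0xFFFF = 17442

17442


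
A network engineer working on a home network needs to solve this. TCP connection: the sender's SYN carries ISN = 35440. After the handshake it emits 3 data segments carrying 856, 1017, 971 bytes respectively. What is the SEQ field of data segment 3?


The SYN occupies sequence number ISN = 35440, so the first data byte is ISN + 1 = 35441.
SEQ of data segment i = (ISN + 1) + sum of payload sizes of segments 1..i-1.
Segment 1: SEQ = 35441, payload = 856 bytes
Segment 2: SEQ = 36297, payload = 1017 bytes
Segment 3: SEQ = 37314, payload = 971 bytes
SEQ of segment 3 = 35441 + 856 + 1017 = 37314

37314


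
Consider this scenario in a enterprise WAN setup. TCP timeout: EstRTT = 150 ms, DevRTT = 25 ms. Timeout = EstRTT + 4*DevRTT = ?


Given: EstRTT = 150 ms, DevRTT = 25 ms
Timeout = EstRTT + 4 * DevRTT
4 * DevRTT = 4 * 25 = 100
Timeout = 150 + 100 = 250 ms

250


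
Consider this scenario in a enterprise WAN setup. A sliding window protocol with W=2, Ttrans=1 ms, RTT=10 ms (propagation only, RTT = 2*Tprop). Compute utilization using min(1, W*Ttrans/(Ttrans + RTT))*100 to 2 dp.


Given: W = 2, Ttrans = 1 ms, RTT = 10 ms (= 2 * Tprop, Tprop = 5 ms)
Cycle time = Ttrans + RTT = 1 + 10 = 11 ms (first packet sent until its ACK returns)
W * Ttrans = 2 * 1 = 2 ms of sending per cycle
W * Ttrans / (Ttrans + RTT) = 2 / 11 = 0.181818
U = min(1, 0.181818) = 0.181818
U% = 18.18%

18.18


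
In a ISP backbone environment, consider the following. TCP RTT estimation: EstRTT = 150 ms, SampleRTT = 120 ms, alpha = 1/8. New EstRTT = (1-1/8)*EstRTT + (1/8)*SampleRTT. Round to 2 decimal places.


Given: EstRTT = 150 ms, SampleRTT = 120 ms, alpha = 1/8
New EstRTT = (1 - alpha) * EstRTT + alpha * SampleRTT
(7/8) * 150 = 131.25
(1/8) * 120 = 15
New EstRTT = 131.25 + 15 = 146.25 ms -> 146.25 ms (2 dp)

146.25


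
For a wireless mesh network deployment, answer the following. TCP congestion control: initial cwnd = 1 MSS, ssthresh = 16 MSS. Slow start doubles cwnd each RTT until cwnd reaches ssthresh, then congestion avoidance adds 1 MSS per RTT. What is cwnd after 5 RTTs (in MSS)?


RTT 0: cwnd = 1 MSS (initial)
RTT 1: cwnd = 2 MSS (slow start, doubled)
RTT 2: cwnd = 4 MSS (slow start, doubled)
RTT 3: cwnd = 8 MSS (slow start, doubled)
RTT 4: cwnd = 16 MSS (slow start, doubled)
RTT 5: cwnd = 17 MSS (congestion avoidance, +1)

17


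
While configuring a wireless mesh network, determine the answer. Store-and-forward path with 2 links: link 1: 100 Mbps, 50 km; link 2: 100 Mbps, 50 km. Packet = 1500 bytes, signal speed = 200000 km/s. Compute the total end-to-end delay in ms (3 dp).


Packet = 1500 bytes = 12000 bits. Store-and-forward: sum (t_trans + t_prop) per link.
Link 1: t_trans = 12000/(100*10^6) s = 0.1200 ms; t_prop = 50/200000 s = 0.2500 ms; subtotal = 0.3700 ms
Link 2: t_trans = 12000/(100*10^6) s = 0.1200 ms; t_prop = 50/200000 s = 0.2500 ms; subtotal = 0.3700 ms
End-to-end = 0.3700 + 0.3700 = 0.7400 ms -> 0.740 ms (3 dp)

0.740


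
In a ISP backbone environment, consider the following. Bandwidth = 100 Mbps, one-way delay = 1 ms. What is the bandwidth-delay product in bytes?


Given: bandwidth = 100 Mbps, delay = 1 ms
BDP in bits = 100 * 10^6 * 1 / 1000
BDP in bits = 100000
BDP in bytes = 100000 / 8 = 12500

12500


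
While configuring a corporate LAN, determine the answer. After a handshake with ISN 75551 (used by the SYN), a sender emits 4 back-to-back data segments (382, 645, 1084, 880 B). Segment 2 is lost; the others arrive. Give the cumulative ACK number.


SYN uses sequence number 75551; first data byte = ISN + 1 = 75552.
Segment 1: SEQ = 75552, len = 382 B, covers [75552, 75933]
Segment 2: SEQ = 75934, len = 645 B, covers [75934, 76578] [LOST]
Segment 3: SEQ = 76579, len = 1084 B, covers [76579, 77662]
Segment 4: SEQ = 77663, len = 880 B, covers [77663, 78542]
In-order data received: bytes [75552, 75933] (segments 1..1).
Segment 2 missing -> gap begins at byte 75934; later segments buffered out of order.
Cumulative ACK = next expected in-order byte = 75552 + 382 = 75934

75934


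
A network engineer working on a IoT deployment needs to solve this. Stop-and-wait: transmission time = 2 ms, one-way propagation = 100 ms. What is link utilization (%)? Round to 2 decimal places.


Given: Ttrans = 2 ms, Tprop = 100 ms
RTT = 2 * Tprop = 2 * 100 = 200 ms
U = Ttrans / (Ttrans + RTT)
U = 2 / (2 + 200)
U = 2 / 202 = 0.009901
U% = 0.99%

0.99


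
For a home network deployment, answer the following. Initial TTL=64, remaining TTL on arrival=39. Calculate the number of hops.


Given: initial TTL = 64, received TTL = 39
Hops = initial TTL - received TTL
Hops = 64 - 39 = 25

25


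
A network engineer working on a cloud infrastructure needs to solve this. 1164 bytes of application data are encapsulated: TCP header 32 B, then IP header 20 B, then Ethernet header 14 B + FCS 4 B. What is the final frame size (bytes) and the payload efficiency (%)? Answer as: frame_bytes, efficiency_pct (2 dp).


TCP segment = 1164 + 32 = 1196 B
IP packet = 1196 + 20 = 1216 B
Ethernet frame = 1216 + 14 + 4 = 1234 B
Efficiency = app / frame = 1164 / 1234 = 0.943274 = 94.3274% -> 94.33% (2 dp)

1234, 94.33


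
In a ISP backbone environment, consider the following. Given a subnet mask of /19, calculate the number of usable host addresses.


Given: subnet mask /19
Host bits = 32 - 19 = 13
Total addresses = 2^13 = 8192
Usable hosts = 8192 - 2 (network + broadcast) = 8190

8190


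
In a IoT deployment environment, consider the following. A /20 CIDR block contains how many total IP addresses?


Given: CIDR prefix /20
Host bits = 32 - 20 = 12
Total addresses = 2^12 = 4096

4096


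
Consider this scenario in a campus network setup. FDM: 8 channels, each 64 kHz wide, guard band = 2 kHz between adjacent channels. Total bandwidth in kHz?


Given: 8 channels, 64 kHz each, guard = 2 kHz
Channel bandwidth = 8 * 64 = 512 kHz
Guard bands = 7 gaps * 2 kHz = 14 kHz
Total = 512 + 14 = 526 kHz

526


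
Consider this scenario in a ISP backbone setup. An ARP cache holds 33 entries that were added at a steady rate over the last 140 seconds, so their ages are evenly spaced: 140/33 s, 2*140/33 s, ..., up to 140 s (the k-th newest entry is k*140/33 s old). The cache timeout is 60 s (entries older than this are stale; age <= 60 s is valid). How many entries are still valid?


Ages are k * 140/33 s for k = 1..33 (spacing = 4.2424 s).
Entry k is valid iff k * 140/33 <= 60 iff k <= 33 * 60 / 140 = 14.1429
n_valid = floor(14.1429) = 14
(n_stale = 33 - 14 = 19)

14


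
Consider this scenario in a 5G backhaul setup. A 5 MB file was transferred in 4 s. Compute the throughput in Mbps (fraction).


Given: file = 5 MB, time = 4 s
File in Mb = 5 * 8 = 40 Mb
Throughput = 40 / 4 Mbps
Throughput = 10 Mbps

10


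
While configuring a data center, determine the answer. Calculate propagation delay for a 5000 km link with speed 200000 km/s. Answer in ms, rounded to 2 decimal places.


Given: distance = 5000 km, speed = 200000 km/s
Delay = distance / speed = 5000 / 200000 seconds
Delay in ms = 5000 * 1000 / 200000
Delay = 25.0000 ms
Rounded to 2 dp = 25.00 ms

25.00


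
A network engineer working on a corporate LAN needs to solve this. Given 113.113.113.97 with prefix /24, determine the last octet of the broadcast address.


Given: IP = 113.113.113.97, prefix = /24
Host bits = 32 - 24 = 8
Network last octet = 97 AND mask = 0
Host part size = 2^8 - 1 = 255
Broadcast last octet = 0 OR 255 = 255

255


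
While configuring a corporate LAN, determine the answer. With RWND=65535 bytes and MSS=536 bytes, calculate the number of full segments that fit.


Given: RWND = 65535 bytes, MSS = 536 bytes
Full segments = floor(RWND / MSS)
Full segments = floor(65535 / 536)
Full segments = floor(122.2668) = 122

122


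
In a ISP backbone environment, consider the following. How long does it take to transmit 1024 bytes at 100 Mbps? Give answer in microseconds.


Given: packet = 1024 bytes, bandwidth = 100 Mbps
Packet in bits = 1024 * 8 = 8192 bits
Bandwidth = 100 * 10^6 = 100000000 bps
Time = 8192 / 100000000 seconds
Time in us = 8192 * 10^6 / 100000000 = 81.92

81.92


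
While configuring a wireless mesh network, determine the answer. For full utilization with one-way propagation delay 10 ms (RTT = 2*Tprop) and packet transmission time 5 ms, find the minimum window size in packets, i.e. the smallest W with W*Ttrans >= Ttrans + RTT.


Given: Ttrans = 5 ms, RTT = 20 ms (= 2 * Tprop, Tprop = 10 ms)
Time until first ACK returns = Ttrans + RTT = 5 + 20 = 25 ms
Need W * Ttrans >= Ttrans + RTT  ->  W >= (Ttrans + RTT) / Ttrans
(Ttrans + RTT) / Ttrans = 25 / 5 = 5
W_min = ceil(5) = 5

5


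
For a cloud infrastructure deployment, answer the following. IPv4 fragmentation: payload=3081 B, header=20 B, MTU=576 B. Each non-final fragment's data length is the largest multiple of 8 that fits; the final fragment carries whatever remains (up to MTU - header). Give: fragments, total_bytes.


Max data per non-final fragment = floor((MTU - header)/8)*8 = floor((576 - 20)/8)*8 = floor(556/8)*8 = 552 B
Final fragment needs no 8-byte alignment: it can carry up to MTU - header = 556 B
Non-final fragments needed = ceil((payload - 556) / 552) = ceil(2525/552) = ceil(4.5743) = 5
Number of fragments = 5 + 1 = 6
Fragment sizes (data): 5 * 552 B + 321 B (last, 321 <= 556 OK)
Total bytes sent = payload + n_frags * header = 3081 + 6*20 = 3081 + 120 = 3201 B

6, 3201


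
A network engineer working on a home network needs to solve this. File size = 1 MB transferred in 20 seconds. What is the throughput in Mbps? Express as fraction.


Given: file = 1 MB, time = 20 s
File in Mb = 1 * 8 = 8 Mb
Throughput = 8 / 20 Mbps
Throughput = 2/5 Mbps

2/5


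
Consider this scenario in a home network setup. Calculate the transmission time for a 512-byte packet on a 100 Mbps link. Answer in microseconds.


Given: packet = 512 bytes, bandwidth = 100 Mbps
Packet in bits = 512 * 8 = 4096 bits
Bandwidth = 100 * 10^6 = 100000000 bps
Time = 4096 / 100000000 seconds
Time in us = 4096 * 10^6 / 100000000 = 40.96

40.96


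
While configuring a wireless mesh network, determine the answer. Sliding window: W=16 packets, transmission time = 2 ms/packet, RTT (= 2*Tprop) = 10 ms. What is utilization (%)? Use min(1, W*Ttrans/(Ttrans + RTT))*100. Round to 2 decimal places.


Given: W = 16, Ttrans = 2 ms, RTT = 10 ms (= 2 * Tprop, Tprop = 5 ms)
Cycle time = Ttrans + RTT = 2 + 10 = 12 ms (first packet sent until its ACK returns)
W * Ttrans = 16 * 2 = 32 ms of sending per cycle
W * Ttrans / (Ttrans + RTT) = 32 / 12 = 2.666667
U = min(1, 2.666667) = 1.000000
U% = 100.00%

100.00


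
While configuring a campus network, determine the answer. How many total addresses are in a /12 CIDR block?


Given: CIDR prefix /12
Host bits = 32 - 12 = 20
Total addresses = 2^20 = 1048576

1048576


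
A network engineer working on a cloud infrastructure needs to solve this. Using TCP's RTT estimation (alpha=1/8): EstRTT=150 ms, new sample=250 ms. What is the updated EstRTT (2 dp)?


Given: EstRTT = 150 ms, SampleRTT = 250 ms, alpha = 1/8
New EstRTT = (1 - alpha) * EstRTT + alpha * SampleRTT
(7/8) * 150 = 131.25
(1/8) * 250 = 31.25
New EstRTT = 131.25 + 31.25 = 162.5 ms -> 162.50 ms (2 dp)

162.50


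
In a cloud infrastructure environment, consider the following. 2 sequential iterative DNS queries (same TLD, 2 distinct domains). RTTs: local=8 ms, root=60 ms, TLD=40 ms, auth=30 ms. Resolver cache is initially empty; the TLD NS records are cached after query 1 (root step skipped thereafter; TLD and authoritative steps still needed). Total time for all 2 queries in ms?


Lookup 1 (cold cache): local + root + TLD + auth = 8 + 60 + 40 + 30 = 138 ms
Lookups 2..2 (TLD NS cached -> skip root; new domain -> still ask TLD and auth): local + TLD + auth = 8 + 40 + 30 = 78 ms each
Remaining 1 lookups: 1 * 78 = 78 ms
Total = 138 + 78 = 216 ms

216


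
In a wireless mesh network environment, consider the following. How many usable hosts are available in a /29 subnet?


Given: subnet mask /29
Host bits = 32 - 29 = 3
Total addresses = 2^3 = 8
Usable hosts = 8 - 2 (network + broadcast) = 6

6


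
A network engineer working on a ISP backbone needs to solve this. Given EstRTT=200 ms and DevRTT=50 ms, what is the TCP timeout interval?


Given: EstRTT = 200 ms, DevRTT = 50 ms
Timeout = EstRTT + 4 * DevRTT
4 * DevRTT = 4 * 50 = 200
Timeout = 200 + 200 = 400 ms

400


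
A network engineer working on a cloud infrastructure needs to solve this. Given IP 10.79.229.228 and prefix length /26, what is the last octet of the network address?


Given: IP = 10.79.229.228, prefix = /26
Subnet mask = 255.255.255.192
Last octet of IP: 228
Last octet of mask: 192
Network last octet = 228 AND 192 = 192

192


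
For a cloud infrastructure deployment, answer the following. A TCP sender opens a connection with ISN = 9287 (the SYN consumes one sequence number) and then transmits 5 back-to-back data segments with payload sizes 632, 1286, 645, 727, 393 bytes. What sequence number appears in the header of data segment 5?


The SYN occupies sequence number ISN = 9287, so the first data byte is ISN + 1 = 9288.
SEQ of data segment i = (ISN + 1) + sum of payload sizes of segments 1..i-1.
Segment 1: SEQ = 9288, payload = 632 bytes
Segment 2: SEQ = 9920, payload = 1286 bytes
Segment 3: SEQ = 11206, payload = 645 bytes
Segment 4: SEQ = 11851, payload = 727 bytes
Segment 5: SEQ = 12578, payload = 393 bytes
SEQ of segment 5 = 9288 + 632 + 1286 + 645 + 727 = 12578

12578


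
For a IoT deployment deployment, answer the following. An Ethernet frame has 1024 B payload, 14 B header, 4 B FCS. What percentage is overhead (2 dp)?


Given: payload = 1024 B, header = 14 B, trailer = 4 B
Overhead bytes = header + trailer = 14 + 4 = 18
Total frame = payload + overhead = 1024 + 18 = 1042
Overhead % = 18 / 1042 * 100 = 1.7274% -> 1.73% (2 dp)

1.73


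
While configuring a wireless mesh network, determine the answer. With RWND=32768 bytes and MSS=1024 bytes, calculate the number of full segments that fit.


Given: RWND = 32768 bytes, MSS = 1024 bytes
Full segments = floor(RWND / MSS)
Full segments = floor(32768 / 1024)
Full segments = floor(32.0) = 32

32


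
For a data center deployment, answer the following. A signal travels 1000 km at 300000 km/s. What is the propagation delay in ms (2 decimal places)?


Given: distance = 1000 km, speed = 300000 km/s
Delay = distance / speed = 1000 / 300000 seconds
Delay in ms = 1000 * 1000 / 300000
Delay = 3.3333 ms
Rounded to 2 dp = 3.33 ms

3.33


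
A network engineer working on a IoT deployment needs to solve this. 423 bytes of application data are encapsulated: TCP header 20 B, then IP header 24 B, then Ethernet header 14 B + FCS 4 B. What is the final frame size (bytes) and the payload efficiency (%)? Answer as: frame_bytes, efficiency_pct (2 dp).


TCP segment = 423 + 20 = 443 B
IP packet = 443 + 24 = 467 B
Ethernet frame = 467 + 14 + 4 = 485 B
Efficiency = app / frame = 423 / 485 = 0.872165 = 87.2165% -> 87.22% (2 dp)

485, 87.22


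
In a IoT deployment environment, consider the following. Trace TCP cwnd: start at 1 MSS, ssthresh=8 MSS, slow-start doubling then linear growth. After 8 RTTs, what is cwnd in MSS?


RTT 0: cwnd = 1 MSS (initial)
RTT 1: cwnd = 2 MSS (slow start, doubled)
RTT 2: cwnd = 4 MSS (slow start, doubled)
RTT 3: cwnd = 8 MSS (slow start, doubled)
RTT 4: cwnd = 9 MSS (congestion avoidance, +1)
RTT 5: cwnd = 10 MSS (congestion avoidance, +1)
RTT 6: cwnd = 11 MSS (congestion avoidance, +1)
RTT 7: cwnd = 12 MSS (congestion avoidance, +1)
RTT 8: cwnd = 13 MSS (congestion avoidance, +1)

13


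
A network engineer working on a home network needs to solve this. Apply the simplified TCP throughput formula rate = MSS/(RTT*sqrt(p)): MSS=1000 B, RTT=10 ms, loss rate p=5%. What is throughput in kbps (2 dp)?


Given: MSS = 1000 bytes, RTT = 10 ms, loss = 5%
RTT in seconds = 10 / 1000 = 0.01
Loss rate = 5% = 0.05
sqrt(loss) = sqrt(0.05) = 0.223606797750
Throughput (bytes/s) = 1000 / (0.01 * 0.223606797750) = 447213.5955
Throughput (kbps) = 447213.5955 * 8 / 1000 = 3577.708764 -> 3577.71 kbps (2 dp)

3577.71


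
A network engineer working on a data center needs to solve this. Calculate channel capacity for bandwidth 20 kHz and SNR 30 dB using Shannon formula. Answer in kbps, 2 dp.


Given: B = 20 kHz, SNR = 30 dB
SNR linear = 10^(30/10) = 1000
1 + SNR = 1001
log2(1001) = 9.9672262588
C = 20 * 1000 * 9.9672262588 = 199344.5252 bps
C = 199.344525 kbps -> 199.34 kbps (2 dp)

199.34


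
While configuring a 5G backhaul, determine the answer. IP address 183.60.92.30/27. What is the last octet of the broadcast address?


Given: IP = 183.60.92.30, prefix = /27
Host bits = 32 - 27 = 5
Network last octet = 30 AND mask = 0
Host part size = 2^5 - 1 = 31
Broadcast last octet = 0 OR 31 = 31

31


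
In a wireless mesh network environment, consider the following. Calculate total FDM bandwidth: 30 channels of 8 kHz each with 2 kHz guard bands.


Given: 30 channels, 8 kHz each, guard = 2 kHz
Channel bandwidth = 30 * 8 = 240 kHz
Guard bands = 29 gaps * 2 kHz = 58 kHz
Total = 240 + 58 = 298 kHz

298


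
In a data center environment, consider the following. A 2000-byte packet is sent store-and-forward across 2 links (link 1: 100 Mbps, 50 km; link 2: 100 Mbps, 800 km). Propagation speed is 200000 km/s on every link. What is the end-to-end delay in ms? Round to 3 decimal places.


Packet = 2000 bytes = 16000 bits. Store-and-forward: sum (t_trans + t_prop) per link.
Link 1: t_trans = 16000/(100*10^6) s = 0.1600 ms; t_prop = 50/200000 s = 0.2500 ms; subtotal = 0.4100 ms
Link 2: t_trans = 16000/(100*10^6) s = 0.1600 ms; t_prop = 800/200000 s = 4.0000 ms; subtotal = 4.1600 ms
End-to-end = 0.4100 + 4.1600 = 4.5700 ms -> 4.570 ms (3 dp)

4.570


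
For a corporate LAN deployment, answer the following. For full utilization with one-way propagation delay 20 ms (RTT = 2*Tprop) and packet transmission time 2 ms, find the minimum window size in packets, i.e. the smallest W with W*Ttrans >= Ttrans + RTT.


Given: Ttrans = 2 ms, RTT = 40 ms (= 2 * Tprop, Tprop = 20 ms)
Time until first ACK returns = Ttrans + RTT = 2 + 40 = 42 ms
Need W * Ttrans >= Ttrans + RTT  ->  W >= (Ttrans + RTT) / Ttrans
(Ttrans + RTT) / Ttrans = 42 / 2 = 21
W_min = ceil(21) = 21

21


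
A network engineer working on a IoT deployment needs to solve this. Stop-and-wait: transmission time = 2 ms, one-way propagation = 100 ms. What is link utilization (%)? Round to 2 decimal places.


Given: Ttrans = 2 ms, Tprop = 100 ms
RTT = 2 * Tprop = 2 * 100 = 200 ms
U = Ttrans / (Ttrans + RTT)
U = 2 / (2 + 200)
U = 2 / 202 = 0.009901
U% = 0.99%

0.99


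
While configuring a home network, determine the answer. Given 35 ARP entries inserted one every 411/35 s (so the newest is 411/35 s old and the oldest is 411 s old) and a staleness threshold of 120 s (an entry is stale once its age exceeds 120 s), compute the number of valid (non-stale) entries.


Ages are k * 411/35 s for k = 1..35 (spacing = 11.7429 s).
Entry k is valid iff k * 411/35 <= 120 iff k <= 35 * 120 / 411 = 10.2190
n_valid = floor(10.2190) = 10
(n_stale = 35 - 10 = 25)

10


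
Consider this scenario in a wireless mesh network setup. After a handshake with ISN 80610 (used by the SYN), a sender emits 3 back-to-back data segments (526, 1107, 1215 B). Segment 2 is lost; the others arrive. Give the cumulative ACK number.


SYN uses sequence number 80610; first data byte = ISN + 1 = 80611.
Segment 1: SEQ = 80611, len = 526 B, covers [80611, 81136]
Segment 2: SEQ = 81137, len = 1107 B, covers [81137, 82243] [LOST]
Segment 3: SEQ = 82244, len = 1215 B, covers [82244, 83458]
In-order data received: bytes [80611, 81136] (segments 1..1).
Segment 2 missing -> gap begins at byte 81137; later segments buffered out of order.
Cumulative ACK = next expected in-order byte = 80611 + 526 = 81137

81137


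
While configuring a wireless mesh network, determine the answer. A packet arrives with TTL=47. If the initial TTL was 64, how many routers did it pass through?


Given: initial TTL = 64, received TTL = 47
Hops = initial TTL - received TTL
Hops = 64 - 47 = 17

17


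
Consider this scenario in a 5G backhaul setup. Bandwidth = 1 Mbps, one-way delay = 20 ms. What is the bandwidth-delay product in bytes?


Given: bandwidth = 1 Mbps, delay = 20 ms
BDP in bits = 1 * 10^6 * 20 / 1000
BDP in bits = 20000
BDP in bytes = 20000 / 8 = 2500

2500


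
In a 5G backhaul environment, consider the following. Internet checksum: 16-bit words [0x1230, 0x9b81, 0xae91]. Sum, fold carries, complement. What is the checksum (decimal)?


Given words: [0x1230, 0x9b81, 0xae91]
Step 1: Sum all words
Raw sum = 4656 + 39809 + 44689 = 89154
Step 2: Fold carry: (23618 + 1) = 23619
One's complement = ~23619 & 0xFFFF = 41916

41916


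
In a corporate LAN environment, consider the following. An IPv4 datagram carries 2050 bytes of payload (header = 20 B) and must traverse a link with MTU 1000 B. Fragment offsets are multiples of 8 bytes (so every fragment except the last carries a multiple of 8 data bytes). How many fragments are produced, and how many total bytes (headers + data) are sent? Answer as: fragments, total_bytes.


Max data per non-final fragment = floor((MTU - header)/8)*8 = floor((1000 - 20)/8)*8 = floor(980/8)*8 = 976 B
Final fragment needs no 8-byte alignment: it can carry up to MTU - header = 980 B
Non-final fragments needed = ceil((payload - 980) / 976) = ceil(1070/976) = ceil(1.0963) = 2
Number of fragments = 2 + 1 = 3
Fragment sizes (data): 2 * 976 B + 98 B (last, 98 <= 980 OK)
Total bytes sent = payload + n_frags * header = 2050 + 3*20 = 2050 + 60 = 2110 B

3, 2110


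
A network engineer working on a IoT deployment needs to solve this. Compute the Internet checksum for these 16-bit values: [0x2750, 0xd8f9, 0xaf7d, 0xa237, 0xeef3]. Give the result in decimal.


Given words: [0x2750, 0xd8f9, 0xaf7d, 0xa237, 0xeef3]
Step 1: Sum all words
Raw sum = 10064 + 55545 + 44925 + 41527 + 61171 = 213232
Step 2: Fold carry: (16624 + 3) = 16627
One's complement = ~16627 & 0xFFFF = 48908

48908


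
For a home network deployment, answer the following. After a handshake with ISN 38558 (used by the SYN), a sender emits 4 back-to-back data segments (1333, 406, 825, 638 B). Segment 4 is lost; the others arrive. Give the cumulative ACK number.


SYN uses sequence number 38558; first data byte = ISN + 1 = 38559.
Segment 1: SEQ = 38559, len = 1333 B, covers [38559, 39891]
Segment 2: SEQ = 39892, len = 406 B, covers [39892, 40297]
Segment 3: SEQ = 40298, len = 825 B, covers [40298, 41122]
Segment 4: SEQ = 41123, len = 638 B, covers [41123, 41760] [LOST]
In-order data received: bytes [38559, 41122] (segments 1..3).
Segment 4 missing -> gap begins at byte 41123.
Cumulative ACK = next expected in-order byte = 38559 + 1333 + 406 + 825 = 41123

41123


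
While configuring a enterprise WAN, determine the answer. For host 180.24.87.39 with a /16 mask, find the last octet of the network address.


Given: IP = 180.24.87.39, prefix = /16
Subnet mask = 255.255.0.0
Last octet of IP: 39
Last octet of mask: 0
Network last octet = 39 AND 0 = 0

0


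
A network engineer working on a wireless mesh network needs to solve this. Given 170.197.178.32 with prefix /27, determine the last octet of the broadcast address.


Given: IP = 170.197.178.32, prefix = /27
Host bits = 32 - 27 = 5
Network last octet = 32 AND mask = 32
Host part size = 2^5 - 1 = 31
Broadcast last octet = 32 OR 31 = 63

63


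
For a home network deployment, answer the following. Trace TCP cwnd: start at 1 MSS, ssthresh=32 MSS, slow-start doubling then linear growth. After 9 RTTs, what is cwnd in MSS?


RTT 0: cwnd = 1 MSS (initial)
RTT 1: cwnd = 2 MSS (slow start, doubled)
RTT 2: cwnd = 4 MSS (slow start, doubled)
RTT 3: cwnd = 8 MSS (slow start, doubled)
RTT 4: cwnd = 16 MSS (slow start, doubled)
RTT 5: cwnd = 32 MSS (slow start, doubled)
RTT 6: cwnd = 33 MSS (congestion avoidance, +1)
RTT 7: cwnd = 34 MSS (congestion avoidance, +1)
RTT 8: cwnd = 35 MSS (congestion avoidance, +1)
RTT 9: cwnd = 36 MSS (congestion avoidance, +1)

36
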